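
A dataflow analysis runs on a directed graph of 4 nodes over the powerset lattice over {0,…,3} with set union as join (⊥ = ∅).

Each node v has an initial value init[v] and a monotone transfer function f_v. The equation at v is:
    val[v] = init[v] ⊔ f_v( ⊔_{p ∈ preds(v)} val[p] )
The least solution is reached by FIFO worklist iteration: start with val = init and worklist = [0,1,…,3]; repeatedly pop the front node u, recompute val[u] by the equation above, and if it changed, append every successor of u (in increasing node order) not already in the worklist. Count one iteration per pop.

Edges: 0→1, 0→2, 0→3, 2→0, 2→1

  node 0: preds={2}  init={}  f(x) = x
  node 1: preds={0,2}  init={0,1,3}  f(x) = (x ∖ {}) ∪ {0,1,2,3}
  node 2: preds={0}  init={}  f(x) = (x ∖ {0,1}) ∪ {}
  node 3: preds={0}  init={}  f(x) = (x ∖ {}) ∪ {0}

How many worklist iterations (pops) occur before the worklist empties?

4

Iteration log — 4 steps:
  step 1. node 0  ⊔preds={}  new={}  stable
  step 2. node 1  ⊔preds={}  new={0,1,2,3}  old={0,1,3}  +wl: 
  step 3. node 2  ⊔preds={}  new={}  stable
  step 4. node 3  ⊔preds={}  new={0}  old={}  +wl: 

Least fixpoint reached:
  node 0: {}
  node 1: {0,1,2,3}
  node 2: {}
  node 3: {0}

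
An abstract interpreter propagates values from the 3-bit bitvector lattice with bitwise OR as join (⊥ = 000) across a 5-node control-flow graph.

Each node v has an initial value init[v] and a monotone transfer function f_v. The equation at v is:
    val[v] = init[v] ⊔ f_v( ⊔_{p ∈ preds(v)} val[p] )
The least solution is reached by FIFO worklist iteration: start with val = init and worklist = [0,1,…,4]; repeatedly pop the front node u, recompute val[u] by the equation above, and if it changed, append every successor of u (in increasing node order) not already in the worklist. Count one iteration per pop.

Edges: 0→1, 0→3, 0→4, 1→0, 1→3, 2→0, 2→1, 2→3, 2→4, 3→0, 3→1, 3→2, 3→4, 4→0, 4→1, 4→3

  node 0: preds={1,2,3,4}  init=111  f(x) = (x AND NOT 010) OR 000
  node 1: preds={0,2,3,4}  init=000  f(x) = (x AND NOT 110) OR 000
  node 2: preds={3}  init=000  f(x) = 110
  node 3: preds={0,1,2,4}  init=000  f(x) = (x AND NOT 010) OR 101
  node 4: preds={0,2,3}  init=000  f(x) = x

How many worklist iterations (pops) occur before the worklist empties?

Iteration log — 9 steps:
  step 1. node 0  ⊔preds=000  new=111  stable
  step 2. node 1  ⊔preds=111  new=001  old=000  +wl: 0
  step 3. node 2  ⊔preds=000  new=110  old=000  +wl: 1
  step 4. node 3  ⊔preds=111  new=101  old=000  +wl: 2
  step 5. node 4  ⊔preds=111  new=111  old=000  +wl: 3
  step 6. node 0  ⊔preds=111  new=111  stable
  step 7. node 1  ⊔preds=111  new=001  stable
  step 8. node 2  ⊔preds=101  new=110  stable
  step 9. node 3  ⊔preds=111  new=101  stable

Least fixpoint reached:
  node 0: 111
  node 1: 001
  node 2: 110
  node 3: 101
  node 4: 111

9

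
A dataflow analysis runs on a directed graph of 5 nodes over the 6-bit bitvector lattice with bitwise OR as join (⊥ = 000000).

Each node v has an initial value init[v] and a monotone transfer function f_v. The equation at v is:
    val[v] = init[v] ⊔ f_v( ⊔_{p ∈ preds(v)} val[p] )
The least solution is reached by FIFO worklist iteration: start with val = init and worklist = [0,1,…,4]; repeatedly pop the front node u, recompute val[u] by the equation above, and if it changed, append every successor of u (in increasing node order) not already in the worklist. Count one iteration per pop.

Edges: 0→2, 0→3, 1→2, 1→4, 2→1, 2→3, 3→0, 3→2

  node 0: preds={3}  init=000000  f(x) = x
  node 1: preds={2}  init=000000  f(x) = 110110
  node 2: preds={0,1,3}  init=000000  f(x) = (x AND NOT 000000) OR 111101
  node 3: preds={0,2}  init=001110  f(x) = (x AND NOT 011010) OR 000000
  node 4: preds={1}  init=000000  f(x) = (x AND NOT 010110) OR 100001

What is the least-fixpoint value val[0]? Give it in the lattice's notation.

101111

Worklist (9 pops):
  #1 pop 0: in=001110 → 001110 (was 000000); enqueue []
  #2 pop 1: in=000000 → 110110 (was 000000); enqueue []
  #3 pop 2: in=111110 → 111111 (was 000000); enqueue [1]
  #4 pop 3: in=111111 → 101111 (was 001110); enqueue [0,2]
  #5 pop 4: in=110110 → 100001 (was 000000); enqueue []
  #6 pop 1: in=111111 → 110110 (no change)
  #7 pop 0: in=101111 → 101111 (was 001110); enqueue [3]
  #8 pop 2: in=111111 → 111111 (no change)
  #9 pop 3: in=111111 → 101111 (no change)

Fixpoint:
  val[0] = 101111
  val[1] = 110110
  val[2] = 111111
  val[3] = 101111
  val[4] = 100001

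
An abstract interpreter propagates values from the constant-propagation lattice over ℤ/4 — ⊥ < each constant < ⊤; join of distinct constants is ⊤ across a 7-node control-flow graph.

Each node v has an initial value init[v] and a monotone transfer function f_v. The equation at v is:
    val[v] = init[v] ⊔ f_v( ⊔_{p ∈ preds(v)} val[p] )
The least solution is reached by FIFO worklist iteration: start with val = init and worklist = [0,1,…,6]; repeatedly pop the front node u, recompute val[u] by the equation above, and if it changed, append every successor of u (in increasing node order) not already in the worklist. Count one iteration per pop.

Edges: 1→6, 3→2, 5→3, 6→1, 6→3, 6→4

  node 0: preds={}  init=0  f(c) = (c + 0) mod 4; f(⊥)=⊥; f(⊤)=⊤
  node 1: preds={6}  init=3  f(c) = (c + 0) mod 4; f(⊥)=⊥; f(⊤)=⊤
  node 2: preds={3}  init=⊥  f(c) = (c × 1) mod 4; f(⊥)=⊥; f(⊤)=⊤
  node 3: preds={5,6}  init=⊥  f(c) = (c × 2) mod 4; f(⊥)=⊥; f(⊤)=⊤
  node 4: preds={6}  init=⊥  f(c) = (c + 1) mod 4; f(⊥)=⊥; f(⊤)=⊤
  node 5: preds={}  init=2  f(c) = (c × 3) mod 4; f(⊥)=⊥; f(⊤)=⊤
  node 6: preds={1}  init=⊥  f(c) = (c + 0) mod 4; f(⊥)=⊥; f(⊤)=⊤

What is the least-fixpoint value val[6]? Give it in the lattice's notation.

Worklist (12 pops):
  #1 pop 0: in=⊥ → 0 (no change)
  #2 pop 1: in=⊥ → 3 (no change)
  #3 pop 2: in=⊥ → ⊥ (no change)
  #4 pop 3: in=2 → 0 (was ⊥); enqueue [2]
  #5 pop 4: in=⊥ → ⊥ (no change)
  #6 pop 5: in=⊥ → 2 (no change)
  #7 pop 6: in=3 → 3 (was ⊥); enqueue [1,3,4]
  #8 pop 2: in=0 → 0 (was ⊥); enqueue []
  #9 pop 1: in=3 → 3 (no change)
  #10 pop 3: in=⊤ → ⊤ (was 0); enqueue [2]
  #11 pop 4: in=3 → 0 (was ⊥); enqueue []
  #12 pop 2: in=⊤ → ⊤ (was 0); enqueue []

Fixpoint:
  val[0] = 0
  val[1] = 3
  val[2] = ⊤
  val[3] = ⊤
  val[4] = 0
  val[5] = 2
  val[6] = 3

3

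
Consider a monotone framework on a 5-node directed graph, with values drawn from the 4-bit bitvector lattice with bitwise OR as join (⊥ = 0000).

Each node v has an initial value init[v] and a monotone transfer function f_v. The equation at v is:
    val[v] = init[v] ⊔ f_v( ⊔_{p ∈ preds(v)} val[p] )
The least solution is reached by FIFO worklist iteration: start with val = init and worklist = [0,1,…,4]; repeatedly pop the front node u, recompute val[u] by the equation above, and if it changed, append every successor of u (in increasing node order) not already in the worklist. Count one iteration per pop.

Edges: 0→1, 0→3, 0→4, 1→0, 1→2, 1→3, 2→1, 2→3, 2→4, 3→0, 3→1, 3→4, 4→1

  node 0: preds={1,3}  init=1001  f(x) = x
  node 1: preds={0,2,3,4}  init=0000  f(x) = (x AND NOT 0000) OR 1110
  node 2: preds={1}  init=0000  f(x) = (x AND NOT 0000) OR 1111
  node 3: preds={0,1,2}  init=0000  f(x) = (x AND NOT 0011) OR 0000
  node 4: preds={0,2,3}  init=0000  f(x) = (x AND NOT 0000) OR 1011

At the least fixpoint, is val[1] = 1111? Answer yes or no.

yes

Worklist (9 pops):
  #1 pop 0: in=0000 → 1001 (no change)
  #2 pop 1: in=1001 → 1111 (was 0000); enqueue [0]
  #3 pop 2: in=1111 → 1111 (was 0000); enqueue [1]
  #4 pop 3: in=1111 → 1100 (was 0000); enqueue []
  #5 pop 4: in=1111 → 1111 (was 0000); enqueue []
  #6 pop 0: in=1111 → 1111 (was 1001); enqueue [3,4]
  #7 pop 1: in=1111 → 1111 (no change)
  #8 pop 3: in=1111 → 1100 (no change)
  #9 pop 4: in=1111 → 1111 (no change)

Fixpoint:
  val[0] = 1111
  val[1] = 1111
  val[2] = 1111
  val[3] = 1100
  val[4] = 1111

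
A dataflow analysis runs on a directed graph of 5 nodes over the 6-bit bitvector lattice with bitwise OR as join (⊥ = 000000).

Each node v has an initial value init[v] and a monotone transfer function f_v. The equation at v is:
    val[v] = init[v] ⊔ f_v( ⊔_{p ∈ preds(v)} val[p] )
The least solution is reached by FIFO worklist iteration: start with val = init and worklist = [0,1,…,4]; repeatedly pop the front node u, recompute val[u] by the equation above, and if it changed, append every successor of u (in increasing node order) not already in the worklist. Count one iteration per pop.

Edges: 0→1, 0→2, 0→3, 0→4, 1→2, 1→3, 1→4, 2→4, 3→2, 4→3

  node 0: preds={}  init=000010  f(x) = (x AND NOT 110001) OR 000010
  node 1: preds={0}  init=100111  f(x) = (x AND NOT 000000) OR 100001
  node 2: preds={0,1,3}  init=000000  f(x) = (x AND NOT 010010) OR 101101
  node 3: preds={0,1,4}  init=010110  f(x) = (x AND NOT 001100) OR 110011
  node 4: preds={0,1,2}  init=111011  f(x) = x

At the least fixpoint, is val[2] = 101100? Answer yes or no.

Iteration log — 7 steps:
  step 1. node 0  ⊔preds=000000  new=000010  stable
  step 2. node 1  ⊔preds=000010  new=100111  stable
  step 3. node 2  ⊔preds=110111  new=101101  old=000000  +wl: 
  step 4. node 3  ⊔preds=111111  new=110111  old=010110  +wl: 2
  step 5. node 4  ⊔preds=101111  new=111111  old=111011  +wl: 3
  step 6. node 2  ⊔preds=110111  new=101101  stable
  step 7. node 3  ⊔preds=111111  new=110111  stable

Least fixpoint reached:
  node 0: 000010
  node 1: 100111
  node 2: 101101
  node 3: 110111
  node 4: 111111

no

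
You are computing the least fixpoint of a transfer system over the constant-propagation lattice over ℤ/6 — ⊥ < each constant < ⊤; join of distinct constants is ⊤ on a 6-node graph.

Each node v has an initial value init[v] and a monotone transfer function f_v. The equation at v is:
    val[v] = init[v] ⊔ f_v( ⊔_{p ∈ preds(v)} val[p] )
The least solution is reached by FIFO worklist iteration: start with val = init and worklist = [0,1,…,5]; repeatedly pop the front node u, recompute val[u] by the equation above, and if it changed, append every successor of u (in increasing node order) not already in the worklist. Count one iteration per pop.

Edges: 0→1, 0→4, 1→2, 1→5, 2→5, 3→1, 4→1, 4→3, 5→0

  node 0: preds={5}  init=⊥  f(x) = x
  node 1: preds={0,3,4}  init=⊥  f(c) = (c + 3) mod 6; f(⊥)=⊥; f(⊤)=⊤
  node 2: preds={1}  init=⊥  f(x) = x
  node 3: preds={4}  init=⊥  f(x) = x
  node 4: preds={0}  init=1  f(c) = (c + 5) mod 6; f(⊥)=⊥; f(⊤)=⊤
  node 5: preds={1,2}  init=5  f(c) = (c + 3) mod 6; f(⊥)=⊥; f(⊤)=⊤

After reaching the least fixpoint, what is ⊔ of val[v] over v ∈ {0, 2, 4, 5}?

⊤

Iteration log — 11 steps:
  step 1. node 0  ⊔preds=5  new=5  old=⊥  +wl: 
  step 2. node 1  ⊔preds=⊤  new=⊤  old=⊥  +wl: 
  step 3. node 2  ⊔preds=⊤  new=⊤  old=⊥  +wl: 
  step 4. node 3  ⊔preds=1  new=1  old=⊥  +wl: 1
  step 5. node 4  ⊔preds=5  new=⊤  old=1  +wl: 3
  step 6. node 5  ⊔preds=⊤  new=⊤  old=5  +wl: 0
  step 7. node 1  ⊔preds=⊤  new=⊤  stable
  step 8. node 3  ⊔preds=⊤  new=⊤  old=1  +wl: 1
  step 9. node 0  ⊔preds=⊤  new=⊤  old=5  +wl: 4
  step 10. node 1  ⊔preds=⊤  new=⊤  stable
  step 11. node 4  ⊔preds=⊤  new=⊤  stable

Least fixpoint reached:
  node 0: ⊤
  node 1: ⊤
  node 2: ⊤
  node 3: ⊤
  node 4: ⊤
  node 5: ⊤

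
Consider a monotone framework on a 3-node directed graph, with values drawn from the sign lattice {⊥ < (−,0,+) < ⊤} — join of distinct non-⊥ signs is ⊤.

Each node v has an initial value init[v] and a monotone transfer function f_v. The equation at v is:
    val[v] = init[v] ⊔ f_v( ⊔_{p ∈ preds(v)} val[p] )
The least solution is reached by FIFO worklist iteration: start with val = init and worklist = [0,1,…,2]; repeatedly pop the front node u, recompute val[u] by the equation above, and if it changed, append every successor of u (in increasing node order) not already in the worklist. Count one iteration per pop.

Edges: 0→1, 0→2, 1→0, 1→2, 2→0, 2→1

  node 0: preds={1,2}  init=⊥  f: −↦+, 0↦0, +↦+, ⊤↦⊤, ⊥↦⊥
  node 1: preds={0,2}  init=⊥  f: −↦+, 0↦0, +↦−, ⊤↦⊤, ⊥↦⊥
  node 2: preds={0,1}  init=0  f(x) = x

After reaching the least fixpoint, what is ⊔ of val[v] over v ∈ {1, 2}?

0

Iteration log — 4 steps:
  step 1. node 0  ⊔preds=0  new=0  old=⊥  +wl: 
  step 2. node 1  ⊔preds=0  new=0  old=⊥  +wl: 0
  step 3. node 2  ⊔preds=0  new=0  stable
  step 4. node 0  ⊔preds=0  new=0  stable

Least fixpoint reached:
  node 0: 0
  node 1: 0
  node 2: 0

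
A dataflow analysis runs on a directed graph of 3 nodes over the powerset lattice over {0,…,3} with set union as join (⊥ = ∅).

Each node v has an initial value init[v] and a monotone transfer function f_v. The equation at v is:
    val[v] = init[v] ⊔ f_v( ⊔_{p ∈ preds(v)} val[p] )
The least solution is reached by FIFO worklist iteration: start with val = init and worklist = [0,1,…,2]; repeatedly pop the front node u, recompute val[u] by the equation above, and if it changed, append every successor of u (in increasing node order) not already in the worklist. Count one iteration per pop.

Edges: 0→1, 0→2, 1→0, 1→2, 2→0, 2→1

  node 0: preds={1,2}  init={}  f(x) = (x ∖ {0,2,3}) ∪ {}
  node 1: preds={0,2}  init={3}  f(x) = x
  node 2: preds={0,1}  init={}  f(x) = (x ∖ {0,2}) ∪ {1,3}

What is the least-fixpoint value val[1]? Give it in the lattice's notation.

Worklist (7 pops):
  #1 pop 0: in={3} → {} (no change)
  #2 pop 1: in={} → {3} (no change)
  #3 pop 2: in={3} → {1,3} (was {}); enqueue [0,1]
  #4 pop 0: in={1,3} → {1} (was {}); enqueue [2]
  #5 pop 1: in={1,3} → {1,3} (was {3}); enqueue [0]
  #6 pop 2: in={1,3} → {1,3} (no change)
  #7 pop 0: in={1,3} → {1} (no change)

Fixpoint:
  val[0] = {1}
  val[1] = {1,3}
  val[2] = {1,3}

{1,3}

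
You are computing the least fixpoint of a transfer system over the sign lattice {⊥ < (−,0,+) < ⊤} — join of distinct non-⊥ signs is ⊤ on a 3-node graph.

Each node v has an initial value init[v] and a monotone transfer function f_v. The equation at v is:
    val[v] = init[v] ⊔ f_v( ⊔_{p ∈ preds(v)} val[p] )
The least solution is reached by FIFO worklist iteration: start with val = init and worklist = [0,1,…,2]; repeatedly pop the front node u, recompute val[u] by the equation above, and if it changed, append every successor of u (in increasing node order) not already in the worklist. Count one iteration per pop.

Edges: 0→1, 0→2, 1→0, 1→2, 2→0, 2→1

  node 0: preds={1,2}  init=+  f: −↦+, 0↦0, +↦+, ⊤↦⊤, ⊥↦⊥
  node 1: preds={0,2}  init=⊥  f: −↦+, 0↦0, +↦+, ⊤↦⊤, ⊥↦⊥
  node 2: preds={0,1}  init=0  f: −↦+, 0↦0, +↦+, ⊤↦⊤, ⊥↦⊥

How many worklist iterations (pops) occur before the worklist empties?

5

Trace (5 dequeues):
  [1] u=0 | in 0 | out ⊤ | prev + | push {}
  [2] u=1 | in ⊤ | out ⊤ | prev ⊥ | push {0}
  [3] u=2 | in ⊤ | out ⊤ | prev 0 | push {1}
  [4] u=0 | in ⊤ | out ⊤ | ==
  [5] u=1 | in ⊤ | out ⊤ | ==

Converged values:
  [0] ⊤
  [1] ⊤
  [2] ⊤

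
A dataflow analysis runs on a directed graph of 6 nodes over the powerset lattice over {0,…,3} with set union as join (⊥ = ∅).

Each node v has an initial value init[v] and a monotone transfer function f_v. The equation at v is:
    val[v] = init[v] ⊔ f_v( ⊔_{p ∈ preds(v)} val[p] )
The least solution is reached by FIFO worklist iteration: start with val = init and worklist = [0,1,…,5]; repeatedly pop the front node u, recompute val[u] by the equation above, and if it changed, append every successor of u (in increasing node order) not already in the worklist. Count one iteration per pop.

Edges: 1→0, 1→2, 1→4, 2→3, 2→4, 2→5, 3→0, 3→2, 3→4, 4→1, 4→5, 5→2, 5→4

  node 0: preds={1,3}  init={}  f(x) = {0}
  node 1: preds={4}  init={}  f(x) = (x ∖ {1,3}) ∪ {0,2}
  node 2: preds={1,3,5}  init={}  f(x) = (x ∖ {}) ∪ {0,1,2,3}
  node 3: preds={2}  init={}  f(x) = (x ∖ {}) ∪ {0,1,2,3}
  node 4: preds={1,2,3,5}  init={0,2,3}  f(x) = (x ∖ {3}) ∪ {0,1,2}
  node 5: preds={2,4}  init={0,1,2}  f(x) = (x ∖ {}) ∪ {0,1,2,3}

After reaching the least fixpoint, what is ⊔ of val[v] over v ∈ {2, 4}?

{0,1,2,3}

Worklist (10 pops):
  #1 pop 0: in={} → {0} (was {}); enqueue []
  #2 pop 1: in={0,2,3} → {0,2} (was {}); enqueue [0]
  #3 pop 2: in={0,1,2} → {0,1,2,3} (was {}); enqueue []
  #4 pop 3: in={0,1,2,3} → {0,1,2,3} (was {}); enqueue [2]
  #5 pop 4: in={0,1,2,3} → {0,1,2,3} (was {0,2,3}); enqueue [1]
  #6 pop 5: in={0,1,2,3} → {0,1,2,3} (was {0,1,2}); enqueue [4]
  #7 pop 0: in={0,1,2,3} → {0} (no change)
  #8 pop 2: in={0,1,2,3} → {0,1,2,3} (no change)
  #9 pop 1: in={0,1,2,3} → {0,2} (no change)
  #10 pop 4: in={0,1,2,3} → {0,1,2,3} (no change)

Fixpoint:
  val[0] = {0}
  val[1] = {0,2}
  val[2] = {0,1,2,3}
  val[3] = {0,1,2,3}
  val[4] = {0,1,2,3}
  val[5] = {0,1,2,3}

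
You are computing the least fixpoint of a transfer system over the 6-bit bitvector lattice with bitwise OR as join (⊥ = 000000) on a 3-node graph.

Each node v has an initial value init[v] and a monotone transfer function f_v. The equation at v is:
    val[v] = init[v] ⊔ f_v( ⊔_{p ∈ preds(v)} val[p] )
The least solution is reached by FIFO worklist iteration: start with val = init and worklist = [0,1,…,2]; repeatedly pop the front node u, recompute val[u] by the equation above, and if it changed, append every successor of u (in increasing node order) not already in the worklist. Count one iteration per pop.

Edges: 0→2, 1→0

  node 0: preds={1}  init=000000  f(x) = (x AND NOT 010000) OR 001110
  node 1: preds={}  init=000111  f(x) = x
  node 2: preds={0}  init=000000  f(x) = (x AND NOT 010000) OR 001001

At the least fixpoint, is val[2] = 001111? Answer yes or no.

Trace (3 dequeues):
  [1] u=0 | in 000111 | out 001111 | prev 000000 | push {}
  [2] u=1 | in 000000 | out 000111 | ==
  [3] u=2 | in 001111 | out 001111 | prev 000000 | push {}

Converged values:
  [0] 001111
  [1] 000111
  [2] 001111

yes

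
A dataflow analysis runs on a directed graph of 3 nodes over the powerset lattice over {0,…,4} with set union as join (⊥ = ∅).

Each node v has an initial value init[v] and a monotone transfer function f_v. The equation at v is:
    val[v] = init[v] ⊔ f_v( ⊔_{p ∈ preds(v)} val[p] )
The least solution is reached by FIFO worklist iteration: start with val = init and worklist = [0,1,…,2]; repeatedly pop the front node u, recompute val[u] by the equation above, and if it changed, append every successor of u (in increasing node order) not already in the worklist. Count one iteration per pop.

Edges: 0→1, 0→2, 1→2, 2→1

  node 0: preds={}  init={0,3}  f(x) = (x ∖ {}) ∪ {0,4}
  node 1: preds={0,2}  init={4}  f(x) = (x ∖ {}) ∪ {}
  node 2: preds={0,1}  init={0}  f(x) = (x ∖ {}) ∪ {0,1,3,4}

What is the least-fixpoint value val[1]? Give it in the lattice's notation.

Trace (5 dequeues):
  [1] u=0 | in {} | out {0,3,4} | prev {0,3} | push {}
  [2] u=1 | in {0,3,4} | out {0,3,4} | prev {4} | push {}
  [3] u=2 | in {0,3,4} | out {0,1,3,4} | prev {0} | push {1}
  [4] u=1 | in {0,1,3,4} | out {0,1,3,4} | prev {0,3,4} | push {2}
  [5] u=2 | in {0,1,3,4} | out {0,1,3,4} | ==

Converged values:
  [0] {0,3,4}
  [1] {0,1,3,4}
  [2] {0,1,3,4}

{0,1,3,4}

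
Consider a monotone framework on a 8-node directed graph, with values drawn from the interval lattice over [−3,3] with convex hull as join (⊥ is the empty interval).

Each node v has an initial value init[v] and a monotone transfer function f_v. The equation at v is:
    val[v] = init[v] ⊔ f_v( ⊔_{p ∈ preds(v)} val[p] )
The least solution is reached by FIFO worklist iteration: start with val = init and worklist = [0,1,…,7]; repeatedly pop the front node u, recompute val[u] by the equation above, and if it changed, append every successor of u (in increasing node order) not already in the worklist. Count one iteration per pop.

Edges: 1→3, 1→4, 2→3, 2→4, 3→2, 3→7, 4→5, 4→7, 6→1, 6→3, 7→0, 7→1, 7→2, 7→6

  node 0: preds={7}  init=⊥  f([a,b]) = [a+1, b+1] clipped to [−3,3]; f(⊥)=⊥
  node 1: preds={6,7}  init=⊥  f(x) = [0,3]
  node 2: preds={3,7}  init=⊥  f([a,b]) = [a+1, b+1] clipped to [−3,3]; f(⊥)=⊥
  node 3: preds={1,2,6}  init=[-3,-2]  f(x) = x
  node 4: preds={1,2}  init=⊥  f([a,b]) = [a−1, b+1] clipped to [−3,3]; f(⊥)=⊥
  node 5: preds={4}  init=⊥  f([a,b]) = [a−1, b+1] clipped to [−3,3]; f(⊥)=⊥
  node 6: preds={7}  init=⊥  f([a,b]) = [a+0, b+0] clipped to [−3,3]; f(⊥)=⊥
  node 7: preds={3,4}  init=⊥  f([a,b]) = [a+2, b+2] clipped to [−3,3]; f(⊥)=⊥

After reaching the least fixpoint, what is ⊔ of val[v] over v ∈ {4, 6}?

[-3,3]

Worklist (15 pops):
  #1 pop 0: in=⊥ → ⊥ (no change)
  #2 pop 1: in=⊥ → [0,3] (was ⊥); enqueue []
  #3 pop 2: in=[-3,-2] → [-2,-1] (was ⊥); enqueue []
  #4 pop 3: in=[-2,3] → [-3,3] (was [-3,-2]); enqueue [2]
  #5 pop 4: in=[-2,3] → [-3,3] (was ⊥); enqueue []
  #6 pop 5: in=[-3,3] → [-3,3] (was ⊥); enqueue []
  #7 pop 6: in=⊥ → ⊥ (no change)
  #8 pop 7: in=[-3,3] → [-1,3] (was ⊥); enqueue [0,1,6]
  #9 pop 2: in=[-3,3] → [-2,3] (was [-2,-1]); enqueue [3,4]
  #10 pop 0: in=[-1,3] → [0,3] (was ⊥); enqueue []
  #11 pop 1: in=[-1,3] → [0,3] (no change)
  #12 pop 6: in=[-1,3] → [-1,3] (was ⊥); enqueue [1]
  #13 pop 3: in=[-2,3] → [-3,3] (no change)
  #14 pop 4: in=[-2,3] → [-3,3] (no change)
  #15 pop 1: in=[-1,3] → [0,3] (no change)

Fixpoint:
  val[0] = [0,3]
  val[1] = [0,3]
  val[2] = [-2,3]
  val[3] = [-3,3]
  val[4] = [-3,3]
  val[5] = [-3,3]
  val[6] = [-1,3]
  val[7] = [-1,3]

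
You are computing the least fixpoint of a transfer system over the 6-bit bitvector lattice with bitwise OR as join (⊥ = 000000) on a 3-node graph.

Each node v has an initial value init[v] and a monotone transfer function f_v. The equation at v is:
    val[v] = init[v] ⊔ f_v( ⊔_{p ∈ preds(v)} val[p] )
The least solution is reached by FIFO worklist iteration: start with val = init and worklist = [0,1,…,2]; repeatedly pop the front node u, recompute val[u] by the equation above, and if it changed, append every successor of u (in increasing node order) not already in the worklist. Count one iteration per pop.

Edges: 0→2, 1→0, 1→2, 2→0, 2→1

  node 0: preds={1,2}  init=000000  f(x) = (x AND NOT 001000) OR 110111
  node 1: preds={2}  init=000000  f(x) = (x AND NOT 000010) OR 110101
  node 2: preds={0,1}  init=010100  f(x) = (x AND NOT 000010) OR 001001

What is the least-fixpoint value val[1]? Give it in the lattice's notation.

Worklist (7 pops):
  #1 pop 0: in=010100 → 110111 (was 000000); enqueue []
  #2 pop 1: in=010100 → 110101 (was 000000); enqueue [0]
  #3 pop 2: in=110111 → 111101 (was 010100); enqueue [1]
  #4 pop 0: in=111101 → 110111 (no change)
  #5 pop 1: in=111101 → 111101 (was 110101); enqueue [0,2]
  #6 pop 0: in=111101 → 110111 (no change)
  #7 pop 2: in=111111 → 111101 (no change)

Fixpoint:
  val[0] = 110111
  val[1] = 111101
  val[2] = 111101

111101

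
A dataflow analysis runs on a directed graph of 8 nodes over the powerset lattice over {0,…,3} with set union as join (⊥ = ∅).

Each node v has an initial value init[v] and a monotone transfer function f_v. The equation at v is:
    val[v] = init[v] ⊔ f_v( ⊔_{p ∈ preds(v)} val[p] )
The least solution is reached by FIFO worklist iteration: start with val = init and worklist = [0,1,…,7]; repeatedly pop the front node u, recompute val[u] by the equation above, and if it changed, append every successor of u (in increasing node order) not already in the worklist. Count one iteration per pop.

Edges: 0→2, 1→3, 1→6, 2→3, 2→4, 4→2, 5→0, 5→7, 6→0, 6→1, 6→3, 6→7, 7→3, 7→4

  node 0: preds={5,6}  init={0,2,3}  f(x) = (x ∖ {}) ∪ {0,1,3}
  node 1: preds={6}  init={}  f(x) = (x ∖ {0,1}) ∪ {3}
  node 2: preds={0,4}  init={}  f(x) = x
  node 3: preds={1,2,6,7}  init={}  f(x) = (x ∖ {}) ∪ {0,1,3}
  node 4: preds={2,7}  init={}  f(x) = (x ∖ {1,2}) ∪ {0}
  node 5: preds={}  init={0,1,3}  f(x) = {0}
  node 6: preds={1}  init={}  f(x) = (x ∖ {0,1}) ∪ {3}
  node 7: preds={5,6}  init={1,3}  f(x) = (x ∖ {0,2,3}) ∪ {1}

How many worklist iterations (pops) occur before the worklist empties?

12

Worklist (12 pops):
  #1 pop 0: in={0,1,3} → {0,1,2,3} (was {0,2,3}); enqueue []
  #2 pop 1: in={} → {3} (was {}); enqueue []
  #3 pop 2: in={0,1,2,3} → {0,1,2,3} (was {}); enqueue []
  #4 pop 3: in={0,1,2,3} → {0,1,2,3} (was {}); enqueue []
  #5 pop 4: in={0,1,2,3} → {0,3} (was {}); enqueue [2]
  #6 pop 5: in={} → {0,1,3} (no change)
  #7 pop 6: in={3} → {3} (was {}); enqueue [0,1,3]
  #8 pop 7: in={0,1,3} → {1,3} (no change)
  #9 pop 2: in={0,1,2,3} → {0,1,2,3} (no change)
  #10 pop 0: in={0,1,3} → {0,1,2,3} (no change)
  #11 pop 1: in={3} → {3} (no change)
  #12 pop 3: in={0,1,2,3} → {0,1,2,3} (no change)

Fixpoint:
  val[0] = {0,1,2,3}
  val[1] = {3}
  val[2] = {0,1,2,3}
  val[3] = {0,1,2,3}
  val[4] = {0,3}
  val[5] = {0,1,3}
  val[6] = {3}
  val[7] = {1,3}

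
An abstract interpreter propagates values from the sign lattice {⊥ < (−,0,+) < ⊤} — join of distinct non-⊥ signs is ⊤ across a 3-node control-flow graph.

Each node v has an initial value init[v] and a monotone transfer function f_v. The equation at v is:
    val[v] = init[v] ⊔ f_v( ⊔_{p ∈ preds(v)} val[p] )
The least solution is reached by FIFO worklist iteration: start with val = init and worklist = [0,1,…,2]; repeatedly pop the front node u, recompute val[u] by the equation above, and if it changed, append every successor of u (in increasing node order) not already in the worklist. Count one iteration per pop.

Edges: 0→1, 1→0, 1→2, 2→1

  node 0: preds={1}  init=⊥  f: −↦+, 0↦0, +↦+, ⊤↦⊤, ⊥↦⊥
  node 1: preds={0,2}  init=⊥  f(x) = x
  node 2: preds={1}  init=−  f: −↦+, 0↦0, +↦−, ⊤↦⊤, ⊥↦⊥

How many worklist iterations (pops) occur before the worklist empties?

Worklist (8 pops):
  #1 pop 0: in=⊥ → ⊥ (no change)
  #2 pop 1: in=− → − (was ⊥); enqueue [0]
  #3 pop 2: in=− → ⊤ (was −); enqueue [1]
  #4 pop 0: in=− → + (was ⊥); enqueue []
  #5 pop 1: in=⊤ → ⊤ (was −); enqueue [0,2]
  #6 pop 0: in=⊤ → ⊤ (was +); enqueue [1]
  #7 pop 2: in=⊤ → ⊤ (no change)
  #8 pop 1: in=⊤ → ⊤ (no change)

Fixpoint:
  val[0] = ⊤
  val[1] = ⊤
  val[2] = ⊤

8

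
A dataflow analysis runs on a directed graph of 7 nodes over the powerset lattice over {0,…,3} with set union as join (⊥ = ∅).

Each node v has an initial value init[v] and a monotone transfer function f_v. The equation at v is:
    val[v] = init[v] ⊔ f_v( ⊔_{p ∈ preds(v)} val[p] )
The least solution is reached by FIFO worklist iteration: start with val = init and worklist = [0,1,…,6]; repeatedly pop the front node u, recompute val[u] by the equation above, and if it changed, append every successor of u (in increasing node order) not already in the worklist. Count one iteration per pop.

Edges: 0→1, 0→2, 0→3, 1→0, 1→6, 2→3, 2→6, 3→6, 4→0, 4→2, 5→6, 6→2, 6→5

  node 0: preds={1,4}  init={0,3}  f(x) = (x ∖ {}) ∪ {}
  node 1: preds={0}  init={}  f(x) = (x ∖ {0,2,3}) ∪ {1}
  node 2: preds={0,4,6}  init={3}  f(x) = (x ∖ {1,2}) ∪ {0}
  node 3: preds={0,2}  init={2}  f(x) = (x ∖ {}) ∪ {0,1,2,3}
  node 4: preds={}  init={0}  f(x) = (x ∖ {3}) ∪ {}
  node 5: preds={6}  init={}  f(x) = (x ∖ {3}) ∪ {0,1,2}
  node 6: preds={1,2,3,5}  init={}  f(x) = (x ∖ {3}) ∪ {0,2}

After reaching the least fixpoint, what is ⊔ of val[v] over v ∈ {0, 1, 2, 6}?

{0,1,2,3}

Worklist (12 pops):
  #1 pop 0: in={0} → {0,3} (no change)
  #2 pop 1: in={0,3} → {1} (was {}); enqueue [0]
  #3 pop 2: in={0,3} → {0,3} (was {3}); enqueue []
  #4 pop 3: in={0,3} → {0,1,2,3} (was {2}); enqueue []
  #5 pop 4: in={} → {0} (no change)
  #6 pop 5: in={} → {0,1,2} (was {}); enqueue []
  #7 pop 6: in={0,1,2,3} → {0,1,2} (was {}); enqueue [2,5]
  #8 pop 0: in={0,1} → {0,1,3} (was {0,3}); enqueue [1,3]
  #9 pop 2: in={0,1,2,3} → {0,3} (no change)
  #10 pop 5: in={0,1,2} → {0,1,2} (no change)
  #11 pop 1: in={0,1,3} → {1} (no change)
  #12 pop 3: in={0,1,3} → {0,1,2,3} (no change)

Fixpoint:
  val[0] = {0,1,3}
  val[1] = {1}
  val[2] = {0,3}
  val[3] = {0,1,2,3}
  val[4] = {0}
  val[5] = {0,1,2}
  val[6] = {0,1,2}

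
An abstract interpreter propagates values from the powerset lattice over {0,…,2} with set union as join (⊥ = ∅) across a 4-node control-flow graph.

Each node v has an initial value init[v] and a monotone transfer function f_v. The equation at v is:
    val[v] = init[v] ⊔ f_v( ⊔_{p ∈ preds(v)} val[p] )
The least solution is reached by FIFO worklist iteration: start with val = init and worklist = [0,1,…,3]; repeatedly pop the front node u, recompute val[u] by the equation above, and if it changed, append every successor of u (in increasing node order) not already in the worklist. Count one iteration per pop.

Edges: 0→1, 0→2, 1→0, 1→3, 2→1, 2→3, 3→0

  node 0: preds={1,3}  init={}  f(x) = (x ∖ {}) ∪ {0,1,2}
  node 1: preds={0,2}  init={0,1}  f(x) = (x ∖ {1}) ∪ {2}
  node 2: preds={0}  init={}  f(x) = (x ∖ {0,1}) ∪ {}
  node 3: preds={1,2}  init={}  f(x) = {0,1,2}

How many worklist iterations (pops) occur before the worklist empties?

Worklist (6 pops):
  #1 pop 0: in={0,1} → {0,1,2} (was {}); enqueue []
  #2 pop 1: in={0,1,2} → {0,1,2} (was {0,1}); enqueue [0]
  #3 pop 2: in={0,1,2} → {2} (was {}); enqueue [1]
  #4 pop 3: in={0,1,2} → {0,1,2} (was {}); enqueue []
  #5 pop 0: in={0,1,2} → {0,1,2} (no change)
  #6 pop 1: in={0,1,2} → {0,1,2} (no change)

Fixpoint:
  val[0] = {0,1,2}
  val[1] = {0,1,2}
  val[2] = {2}
  val[3] = {0,1,2}

6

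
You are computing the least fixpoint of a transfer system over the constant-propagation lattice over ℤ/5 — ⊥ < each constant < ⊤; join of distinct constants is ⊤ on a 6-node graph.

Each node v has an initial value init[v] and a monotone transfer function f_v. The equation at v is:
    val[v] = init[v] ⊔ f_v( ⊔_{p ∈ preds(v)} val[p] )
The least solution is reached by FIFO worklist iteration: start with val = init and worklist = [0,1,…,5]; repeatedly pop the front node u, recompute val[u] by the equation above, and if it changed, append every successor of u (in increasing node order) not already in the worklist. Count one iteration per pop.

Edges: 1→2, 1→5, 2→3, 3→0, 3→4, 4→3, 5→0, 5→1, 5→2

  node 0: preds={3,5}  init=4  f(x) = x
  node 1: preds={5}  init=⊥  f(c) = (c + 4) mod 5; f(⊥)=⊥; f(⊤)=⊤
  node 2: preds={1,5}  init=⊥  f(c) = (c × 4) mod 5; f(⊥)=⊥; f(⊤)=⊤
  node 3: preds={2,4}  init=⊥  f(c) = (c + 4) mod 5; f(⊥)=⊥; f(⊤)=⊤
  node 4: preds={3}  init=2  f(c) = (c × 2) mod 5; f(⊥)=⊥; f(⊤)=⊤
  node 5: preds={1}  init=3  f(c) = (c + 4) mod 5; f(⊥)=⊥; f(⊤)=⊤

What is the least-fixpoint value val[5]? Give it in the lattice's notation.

⊤

Worklist (11 pops):
  #1 pop 0: in=3 → ⊤ (was 4); enqueue []
  #2 pop 1: in=3 → 2 (was ⊥); enqueue []
  #3 pop 2: in=⊤ → ⊤ (was ⊥); enqueue []
  #4 pop 3: in=⊤ → ⊤ (was ⊥); enqueue [0]
  #5 pop 4: in=⊤ → ⊤ (was 2); enqueue [3]
  #6 pop 5: in=2 → ⊤ (was 3); enqueue [1,2]
  #7 pop 0: in=⊤ → ⊤ (no change)
  #8 pop 3: in=⊤ → ⊤ (no change)
  #9 pop 1: in=⊤ → ⊤ (was 2); enqueue [5]
  #10 pop 2: in=⊤ → ⊤ (no change)
  #11 pop 5: in=⊤ → ⊤ (no change)

Fixpoint:
  val[0] = ⊤
  val[1] = ⊤
  val[2] = ⊤
  val[3] = ⊤
  val[4] = ⊤
  val[5] = ⊤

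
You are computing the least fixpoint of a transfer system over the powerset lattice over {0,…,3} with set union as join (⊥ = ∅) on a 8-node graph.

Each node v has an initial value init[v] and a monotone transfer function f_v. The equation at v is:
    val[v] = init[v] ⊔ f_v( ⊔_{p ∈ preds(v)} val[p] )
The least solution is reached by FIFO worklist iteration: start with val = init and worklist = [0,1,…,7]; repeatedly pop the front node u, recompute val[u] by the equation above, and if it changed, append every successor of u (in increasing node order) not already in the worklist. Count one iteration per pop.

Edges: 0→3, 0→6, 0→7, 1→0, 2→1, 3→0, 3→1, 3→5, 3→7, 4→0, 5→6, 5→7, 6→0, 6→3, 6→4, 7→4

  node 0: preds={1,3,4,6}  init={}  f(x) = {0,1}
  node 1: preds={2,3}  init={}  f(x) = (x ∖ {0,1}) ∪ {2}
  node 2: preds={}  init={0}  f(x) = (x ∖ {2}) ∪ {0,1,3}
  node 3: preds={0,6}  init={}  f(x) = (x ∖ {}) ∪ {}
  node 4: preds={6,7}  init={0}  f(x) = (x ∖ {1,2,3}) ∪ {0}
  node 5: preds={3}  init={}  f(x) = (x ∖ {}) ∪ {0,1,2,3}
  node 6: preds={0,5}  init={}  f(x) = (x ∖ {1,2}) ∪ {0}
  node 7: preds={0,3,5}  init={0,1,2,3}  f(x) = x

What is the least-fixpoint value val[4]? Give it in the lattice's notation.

Iteration log — 16 steps:
  step 1. node 0  ⊔preds={0}  new={0,1}  old={}  +wl: 
  step 2. node 1  ⊔preds={0}  new={2}  old={}  +wl: 0
  step 3. node 2  ⊔preds={}  new={0,1,3}  old={0}  +wl: 1
  step 4. node 3  ⊔preds={0,1}  new={0,1}  old={}  +wl: 
  step 5. node 4  ⊔preds={0,1,2,3}  new={0}  stable
  step 6. node 5  ⊔preds={0,1}  new={0,1,2,3}  old={}  +wl: 
  step 7. node 6  ⊔preds={0,1,2,3}  new={0,3}  old={}  +wl: 3,4
  step 8. node 7  ⊔preds={0,1,2,3}  new={0,1,2,3}  stable
  step 9. node 0  ⊔preds={0,1,2,3}  new={0,1}  stable
  step 10. node 1  ⊔preds={0,1,3}  new={2,3}  old={2}  +wl: 0
  step 11. node 3  ⊔preds={0,1,3}  new={0,1,3}  old={0,1}  +wl: 1,5,7
  step 12. node 4  ⊔preds={0,1,2,3}  new={0}  stable
  step 13. node 0  ⊔preds={0,1,2,3}  new={0,1}  stable
  step 14. node 1  ⊔preds={0,1,3}  new={2,3}  stable
  step 15. node 5  ⊔preds={0,1,3}  new={0,1,2,3}  stable
  step 16. node 7  ⊔preds={0,1,2,3}  new={0,1,2,3}  stable

Least fixpoint reached:
  node 0: {0,1}
  node 1: {2,3}
  node 2: {0,1,3}
  node 3: {0,1,3}
  node 4: {0}
  node 5: {0,1,2,3}
  node 6: {0,3}
  node 7: {0,1,2,3}

{0}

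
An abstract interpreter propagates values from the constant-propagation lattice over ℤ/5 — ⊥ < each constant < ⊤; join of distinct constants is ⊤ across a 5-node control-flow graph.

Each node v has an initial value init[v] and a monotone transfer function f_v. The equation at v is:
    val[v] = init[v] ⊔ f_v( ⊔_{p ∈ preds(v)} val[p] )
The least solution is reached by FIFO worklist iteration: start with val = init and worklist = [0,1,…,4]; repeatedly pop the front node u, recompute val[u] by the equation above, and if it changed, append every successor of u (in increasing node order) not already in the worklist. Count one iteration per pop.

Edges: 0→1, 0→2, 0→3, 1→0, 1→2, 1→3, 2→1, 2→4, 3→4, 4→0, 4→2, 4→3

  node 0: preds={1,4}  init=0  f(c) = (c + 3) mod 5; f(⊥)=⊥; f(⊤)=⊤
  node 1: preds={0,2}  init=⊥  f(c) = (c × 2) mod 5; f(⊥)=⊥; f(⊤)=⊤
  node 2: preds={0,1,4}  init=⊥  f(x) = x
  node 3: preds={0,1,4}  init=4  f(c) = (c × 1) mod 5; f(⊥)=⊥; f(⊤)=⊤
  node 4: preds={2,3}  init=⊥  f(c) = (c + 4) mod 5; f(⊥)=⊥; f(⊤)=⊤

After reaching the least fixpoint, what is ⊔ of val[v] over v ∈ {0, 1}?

⊤

Trace (12 dequeues):
  [1] u=0 | in ⊥ | out 0 | ==
  [2] u=1 | in 0 | out 0 | prev ⊥ | push {0}
  [3] u=2 | in 0 | out 0 | prev ⊥ | push {1}
  [4] u=3 | in 0 | out ⊤ | prev 4 | push {}
  [5] u=4 | in ⊤ | out ⊤ | prev ⊥ | push {2,3}
  [6] u=0 | in ⊤ | out ⊤ | prev 0 | push {}
  [7] u=1 | in ⊤ | out ⊤ | prev 0 | push {0}
  [8] u=2 | in ⊤ | out ⊤ | prev 0 | push {1,4}
  [9] u=3 | in ⊤ | out ⊤ | ==
  [10] u=0 | in ⊤ | out ⊤ | ==
  [11] u=1 | in ⊤ | out ⊤ | ==
  [12] u=4 | in ⊤ | out ⊤ | ==

Converged values:
  [0] ⊤
  [1] ⊤
  [2] ⊤
  [3] ⊤
  [4] ⊤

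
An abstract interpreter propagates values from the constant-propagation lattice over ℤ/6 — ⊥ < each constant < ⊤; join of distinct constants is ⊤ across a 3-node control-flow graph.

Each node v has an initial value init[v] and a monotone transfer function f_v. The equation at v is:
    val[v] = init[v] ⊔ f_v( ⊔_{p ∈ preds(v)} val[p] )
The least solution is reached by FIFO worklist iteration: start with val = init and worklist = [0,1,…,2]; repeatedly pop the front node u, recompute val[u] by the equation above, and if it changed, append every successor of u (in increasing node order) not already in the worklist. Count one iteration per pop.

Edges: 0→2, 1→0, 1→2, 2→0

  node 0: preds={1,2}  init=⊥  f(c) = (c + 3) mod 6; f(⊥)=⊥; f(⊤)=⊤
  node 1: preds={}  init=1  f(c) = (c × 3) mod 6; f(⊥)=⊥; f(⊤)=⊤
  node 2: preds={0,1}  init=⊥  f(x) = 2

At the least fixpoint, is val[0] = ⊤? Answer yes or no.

Worklist (5 pops):
  #1 pop 0: in=1 → 4 (was ⊥); enqueue []
  #2 pop 1: in=⊥ → 1 (no change)
  #3 pop 2: in=⊤ → 2 (was ⊥); enqueue [0]
  #4 pop 0: in=⊤ → ⊤ (was 4); enqueue [2]
  #5 pop 2: in=⊤ → 2 (no change)

Fixpoint:
  val[0] = ⊤
  val[1] = 1
  val[2] = 2

yes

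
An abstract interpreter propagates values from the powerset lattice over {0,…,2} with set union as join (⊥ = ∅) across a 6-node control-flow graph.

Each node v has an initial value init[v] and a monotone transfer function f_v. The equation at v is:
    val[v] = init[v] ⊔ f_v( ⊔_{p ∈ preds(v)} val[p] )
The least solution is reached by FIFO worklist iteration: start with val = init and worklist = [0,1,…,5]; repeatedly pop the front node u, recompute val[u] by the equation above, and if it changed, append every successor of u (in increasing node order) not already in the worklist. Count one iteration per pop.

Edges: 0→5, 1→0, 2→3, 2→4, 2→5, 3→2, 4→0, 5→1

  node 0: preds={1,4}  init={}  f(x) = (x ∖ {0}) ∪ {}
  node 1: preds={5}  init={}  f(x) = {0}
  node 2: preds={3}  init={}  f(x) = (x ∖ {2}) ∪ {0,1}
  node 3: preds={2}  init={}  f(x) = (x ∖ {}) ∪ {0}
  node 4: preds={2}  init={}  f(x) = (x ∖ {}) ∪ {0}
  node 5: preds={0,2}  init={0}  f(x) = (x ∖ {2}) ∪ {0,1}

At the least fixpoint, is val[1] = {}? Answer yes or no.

no

Iteration log — 10 steps:
  step 1. node 0  ⊔preds={}  new={}  stable
  step 2. node 1  ⊔preds={0}  new={0}  old={}  +wl: 0
  step 3. node 2  ⊔preds={}  new={0,1}  old={}  +wl: 
  step 4. node 3  ⊔preds={0,1}  new={0,1}  old={}  +wl: 2
  step 5. node 4  ⊔preds={0,1}  new={0,1}  old={}  +wl: 
  step 6. node 5  ⊔preds={0,1}  new={0,1}  old={0}  +wl: 1
  step 7. node 0  ⊔preds={0,1}  new={1}  old={}  +wl: 5
  step 8. node 2  ⊔preds={0,1}  new={0,1}  stable
  step 9. node 1  ⊔preds={0,1}  new={0}  stable
  step 10. node 5  ⊔preds={0,1}  new={0,1}  stable

Least fixpoint reached:
  node 0: {1}
  node 1: {0}
  node 2: {0,1}
  node 3: {0,1}
  node 4: {0,1}
  node 5: {0,1}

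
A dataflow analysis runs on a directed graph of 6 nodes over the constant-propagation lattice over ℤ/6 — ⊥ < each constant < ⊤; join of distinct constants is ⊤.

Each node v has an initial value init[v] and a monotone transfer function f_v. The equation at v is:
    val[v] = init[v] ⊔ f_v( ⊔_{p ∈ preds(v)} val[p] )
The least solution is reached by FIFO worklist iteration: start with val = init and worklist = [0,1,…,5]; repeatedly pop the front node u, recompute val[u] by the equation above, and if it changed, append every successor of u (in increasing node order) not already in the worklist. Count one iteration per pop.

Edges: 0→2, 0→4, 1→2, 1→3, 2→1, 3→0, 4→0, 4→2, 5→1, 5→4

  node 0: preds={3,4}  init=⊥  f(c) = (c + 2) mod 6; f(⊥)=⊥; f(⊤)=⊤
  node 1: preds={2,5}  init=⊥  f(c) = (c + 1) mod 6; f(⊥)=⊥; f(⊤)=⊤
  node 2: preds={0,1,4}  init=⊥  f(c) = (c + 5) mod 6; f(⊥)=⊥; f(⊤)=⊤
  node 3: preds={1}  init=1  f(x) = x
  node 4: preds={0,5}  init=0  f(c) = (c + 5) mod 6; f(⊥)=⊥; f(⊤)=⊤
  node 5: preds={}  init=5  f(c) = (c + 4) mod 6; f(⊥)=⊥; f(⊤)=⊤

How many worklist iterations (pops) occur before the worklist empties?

Trace (10 dequeues):
  [1] u=0 | in ⊤ | out ⊤ | prev ⊥ | push {}
  [2] u=1 | in 5 | out 0 | prev ⊥ | push {}
  [3] u=2 | in ⊤ | out ⊤ | prev ⊥ | push {1}
  [4] u=3 | in 0 | out ⊤ | prev 1 | push {0}
  [5] u=4 | in ⊤ | out ⊤ | prev 0 | push {2}
  [6] u=5 | in ⊥ | out 5 | ==
  [7] u=1 | in ⊤ | out ⊤ | prev 0 | push {3}
  [8] u=0 | in ⊤ | out ⊤ | ==
  [9] u=2 | in ⊤ | out ⊤ | ==
  [10] u=3 | in ⊤ | out ⊤ | ==

Converged values:
  [0] ⊤
  [1] ⊤
  [2] ⊤
  [3] ⊤
  [4] ⊤
  [5] 5

10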